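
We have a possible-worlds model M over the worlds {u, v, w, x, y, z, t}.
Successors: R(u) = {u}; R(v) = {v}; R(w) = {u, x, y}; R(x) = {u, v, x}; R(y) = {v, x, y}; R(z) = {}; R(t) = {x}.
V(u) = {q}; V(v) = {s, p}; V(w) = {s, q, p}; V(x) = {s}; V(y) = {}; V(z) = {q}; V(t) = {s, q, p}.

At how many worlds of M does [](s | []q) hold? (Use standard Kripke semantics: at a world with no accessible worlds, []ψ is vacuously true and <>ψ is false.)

Let φ = [](s | []q). Evaluate φ at each world:
  u (successors {u}): φ is true.
  v (successors {v}): φ is true.
  w (successors {u, x, y}): φ is false.
  x (successors {u, v, x}): φ is true.
  y (successors {v, x, y}): φ is false.
  z (successors ∅): φ is true.
  t (successors {x}): φ is true.
For instance, at t:
  At t: [](s | []q) requires s | []q at every successor {x}.
      At x: s is true, []q is false, so s | []q is true.
  So [](s | []q) is true at t.
Satisfying worlds: {u, v, x, z, t}

5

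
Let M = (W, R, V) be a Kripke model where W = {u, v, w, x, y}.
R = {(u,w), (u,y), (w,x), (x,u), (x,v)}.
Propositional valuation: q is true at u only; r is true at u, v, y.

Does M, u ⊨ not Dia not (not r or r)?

At u: Dia not (not r or r) is false, so not Dia not (not r or r) is true.
  At u: Dia not (not r or r) requires not (not r or r) at some successor in {w, y}.
    At w: not (not r or r) is false.
    At y: not (not r or r) is false.
  So Dia not (not r or r) is false at u.

Yes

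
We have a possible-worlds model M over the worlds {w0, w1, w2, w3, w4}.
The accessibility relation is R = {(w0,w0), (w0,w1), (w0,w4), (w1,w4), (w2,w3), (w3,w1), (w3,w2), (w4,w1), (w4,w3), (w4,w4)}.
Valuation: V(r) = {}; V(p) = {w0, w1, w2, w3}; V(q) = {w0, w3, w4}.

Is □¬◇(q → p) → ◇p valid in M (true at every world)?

Yes

Recall that □ψ holds at a world iff ψ holds at every accessible world, and ◇ψ holds iff ψ holds at some accessible world.
Let φ = □¬◇(q → p) → ◇p. Evaluate φ at each world:
  w0 (successors {w0, w1, w4}): φ is true.
  w1 (successors {w4}): φ is true.
  w2 (successors {w3}): φ is true.
  w3 (successors {w1, w2}): φ is true.
  w4 (successors {w1, w3, w4}): φ is true.
For instance, at w3:
  At w3: □¬◇(q → p) is false, ◇p is true, so □¬◇(q → p) → ◇p is true.
    At w3: □¬◇(q → p) requires ¬◇(q → p) at every successor {w1, w2}.
      ¬◇(q → p) fails at w2, so □¬◇(q → p) is false at w3.
    At w3: ◇p requires p at some successor in {w1, w2}.
      p holds at w1, so ◇p is true at w3.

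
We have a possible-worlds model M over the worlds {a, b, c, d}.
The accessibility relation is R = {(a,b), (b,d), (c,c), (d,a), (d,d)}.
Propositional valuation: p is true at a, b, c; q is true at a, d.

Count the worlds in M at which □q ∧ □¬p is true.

Recall that □ψ holds at a world iff ψ holds at every accessible world, and ◇ψ holds iff ψ holds at some accessible world.
Let φ = □q ∧ □¬p. Evaluate φ at each world:
  a (successors {b}): φ is false.
  b (successors {d}): φ is true.
  c (successors {c}): φ is false.
  d (successors {a, d}): φ is false.
For instance, at b:
  At b: □q is true, □¬p is true, so □q ∧ □¬p is true.
    At b: □q requires q at every successor {d}.
      At d: q is true.
    So □q is true at b.
    At b: □¬p requires ¬p at every successor {d}.
      At d: ¬p is true.
    So □¬p is true at b.
Satisfying worlds: {b}

1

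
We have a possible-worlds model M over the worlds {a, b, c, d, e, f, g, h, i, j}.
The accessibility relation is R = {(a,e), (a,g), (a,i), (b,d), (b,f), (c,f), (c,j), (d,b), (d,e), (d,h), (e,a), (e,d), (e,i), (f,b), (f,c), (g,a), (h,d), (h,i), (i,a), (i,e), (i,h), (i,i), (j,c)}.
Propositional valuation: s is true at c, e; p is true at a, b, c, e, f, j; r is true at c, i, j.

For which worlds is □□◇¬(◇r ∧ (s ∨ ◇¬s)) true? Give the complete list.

b, c

Recall that □ψ holds at a world iff ψ holds at every accessible world, and ◇ψ holds iff ψ holds at some accessible world.
Let φ = □□◇¬(◇r ∧ (s ∨ ◇¬s)). Evaluate φ at each world:
  a (successors {e, g, i}): φ is false.
  b (successors {d, f}): φ is true.
  c (successors {f, j}): φ is true.
  d (successors {b, e, h}): φ is false.
  e (successors {a, d, i}): φ is false.
  f (successors {b, c}): φ is false.
  g (successors {a}): φ is false.
  h (successors {d, i}): φ is false.
  i (successors {a, e, h, i}): φ is false.
  j (successors {c}): φ is false.
For instance, at b:
  At b: □□◇¬(◇r ∧ (s ∨ ◇¬s)) requires □◇¬(◇r ∧ (s ∨ ◇¬s)) at every successor {d, f}.
      At d: □◇¬(◇r ∧ (s ∨ ◇¬s)) requires ◇¬(◇r ∧ (s ∨ ◇¬s)) at every successor {b, e, h}.
        At b: ◇¬(◇r ∧ (s ∨ ◇¬s)) is true.
        At e: ◇¬(◇r ∧ (s ∨ ◇¬s)) is true.
        At h: ◇¬(◇r ∧ (s ∨ ◇¬s)) is true.
      So □◇¬(◇r ∧ (s ∨ ◇¬s)) is true at d.
      At f: □◇¬(◇r ∧ (s ∨ ◇¬s)) requires ◇¬(◇r ∧ (s ∨ ◇¬s)) at every successor {b, c}.
        At b: ◇¬(◇r ∧ (s ∨ ◇¬s)) is true.
        At c: ◇¬(◇r ∧ (s ∨ ◇¬s)) is true.
      So □◇¬(◇r ∧ (s ∨ ◇¬s)) is true at f.
  So □□◇¬(◇r ∧ (s ∨ ◇¬s)) is true at b.
Satisfying worlds: {b, c}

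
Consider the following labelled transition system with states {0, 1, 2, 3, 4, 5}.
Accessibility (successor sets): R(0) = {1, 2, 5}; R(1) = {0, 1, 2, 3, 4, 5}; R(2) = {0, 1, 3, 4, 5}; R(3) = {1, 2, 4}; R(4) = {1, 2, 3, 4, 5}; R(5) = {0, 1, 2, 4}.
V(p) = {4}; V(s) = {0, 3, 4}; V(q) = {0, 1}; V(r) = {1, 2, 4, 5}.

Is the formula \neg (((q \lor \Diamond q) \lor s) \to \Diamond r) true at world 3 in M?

No

At 3: ((q \lor \Diamond q) \lor s) \to \Diamond r is true, so \neg (((q \lor \Diamond q) \lor s) \to \Diamond r) is false.
  At 3: (q \lor \Diamond q) \lor s is true, \Diamond r is true, so ((q \lor \Diamond q) \lor s) \to \Diamond r is true.
    At 3: q \lor \Diamond q is true, s is true, so (q \lor \Diamond q) \lor s is true.
      At 3: q is false, \Diamond q is true, so q \lor \Diamond q is true.
    At 3: \Diamond r requires r at some successor in {1, 2, 4}.
      r holds at 1, so \Diamond r is true at 3.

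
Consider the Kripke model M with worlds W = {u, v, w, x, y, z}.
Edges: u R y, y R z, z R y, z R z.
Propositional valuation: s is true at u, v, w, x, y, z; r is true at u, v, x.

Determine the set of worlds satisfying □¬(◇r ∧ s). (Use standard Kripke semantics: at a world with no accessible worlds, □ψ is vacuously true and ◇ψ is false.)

u, v, w, x, y, z

Let φ = □¬(◇r ∧ s). Evaluate φ at each world:
  u (successors {y}): φ is true.
  v (successors ∅): φ is true.
  w (successors ∅): φ is true.
  x (successors ∅): φ is true.
  y (successors {z}): φ is true.
  z (successors {y, z}): φ is true.
For instance, at u:
  At u: □¬(◇r ∧ s) requires ¬(◇r ∧ s) at every successor {y}.
      At y: ◇r ∧ s is false, so ¬(◇r ∧ s) is true.
  So □¬(◇r ∧ s) is true at u.
Satisfying worlds: {u, v, w, x, y, z}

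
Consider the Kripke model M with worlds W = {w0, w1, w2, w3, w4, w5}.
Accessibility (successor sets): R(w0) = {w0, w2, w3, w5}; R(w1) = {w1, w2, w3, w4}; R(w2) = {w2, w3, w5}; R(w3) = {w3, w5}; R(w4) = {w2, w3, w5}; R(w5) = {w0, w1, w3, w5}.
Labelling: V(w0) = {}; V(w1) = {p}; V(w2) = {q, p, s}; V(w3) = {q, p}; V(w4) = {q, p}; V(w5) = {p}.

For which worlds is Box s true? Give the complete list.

Let φ = Box s. Evaluate φ at each world:
  w0 (successors {w0, w2, w3, w5}): φ is false.
  w1 (successors {w1, w2, w3, w4}): φ is false.
  w2 (successors {w2, w3, w5}): φ is false.
  w3 (successors {w3, w5}): φ is false.
  w4 (successors {w2, w3, w5}): φ is false.
  w5 (successors {w0, w1, w3, w5}): φ is false.
For instance, at w3:
  At w3: Box s requires s at every successor {w3, w5}.
    s fails at w3, so Box s is false at w3.
Satisfying worlds: none.

none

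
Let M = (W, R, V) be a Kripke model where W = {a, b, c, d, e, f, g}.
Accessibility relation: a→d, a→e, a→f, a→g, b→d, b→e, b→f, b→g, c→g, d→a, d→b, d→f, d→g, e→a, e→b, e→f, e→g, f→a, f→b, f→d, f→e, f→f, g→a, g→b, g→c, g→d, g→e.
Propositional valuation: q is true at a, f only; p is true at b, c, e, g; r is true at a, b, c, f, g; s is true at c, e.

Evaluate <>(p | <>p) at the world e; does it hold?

Yes

Recall that <>ψ holds at a world iff ψ holds at some accessible world.
At e: <>(p | <>p) requires p | <>p at some successor in {a, b, f, g}.
  p | <>p holds at a, so <>(p | <>p) is true at e.
    At a: p is false, <>p is true, so p | <>p is true.
      At a: <>p requires p at some successor in {d, e, f, g}.
        p holds at e, so <>p is true at a.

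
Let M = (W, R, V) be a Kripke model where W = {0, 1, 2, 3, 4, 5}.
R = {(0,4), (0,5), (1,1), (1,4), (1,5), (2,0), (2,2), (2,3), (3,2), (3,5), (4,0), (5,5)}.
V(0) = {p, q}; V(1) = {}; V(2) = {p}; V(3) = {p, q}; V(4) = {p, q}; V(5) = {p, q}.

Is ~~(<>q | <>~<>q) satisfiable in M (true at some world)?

Yes

Recall that <>ψ holds at a world iff ψ holds at some accessible world.
Let φ = ~~(<>q | <>~<>q). Evaluate φ at each world:
  0 (successors {4, 5}): φ is true.
  1 (successors {1, 4, 5}): φ is true.
  2 (successors {0, 2, 3}): φ is true.
  3 (successors {2, 5}): φ is true.
  4 (successors {0}): φ is true.
  5 (successors {5}): φ is true.
Detail at 0 (witness):
  At 0: ~(<>q | <>~<>q) is false, so ~~(<>q | <>~<>q) is true.
    At 0: <>q | <>~<>q is true, so ~(<>q | <>~<>q) is false.
      At 0: <>q is true, <>~<>q is false, so <>q | <>~<>q is true.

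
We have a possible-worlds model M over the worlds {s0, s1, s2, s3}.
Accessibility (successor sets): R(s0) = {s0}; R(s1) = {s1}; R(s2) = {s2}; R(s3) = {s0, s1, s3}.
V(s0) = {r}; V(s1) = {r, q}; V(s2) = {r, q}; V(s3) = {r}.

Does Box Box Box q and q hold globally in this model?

No

Let φ = Box Box Box q and q. Evaluate φ at each world:
  s0 (successors {s0}): φ is false.
  s1 (successors {s1}): φ is true.
  s2 (successors {s2}): φ is true.
  s3 (successors {s0, s1, s3}): φ is false.
Detail at s0 (counterexample):
  At s0: Box Box Box q is false, q is false, so Box Box Box q and q is false.
    At s0: Box Box Box q requires Box Box q at every successor {s0}.
      Box Box q fails at s0, so Box Box Box q is false at s0.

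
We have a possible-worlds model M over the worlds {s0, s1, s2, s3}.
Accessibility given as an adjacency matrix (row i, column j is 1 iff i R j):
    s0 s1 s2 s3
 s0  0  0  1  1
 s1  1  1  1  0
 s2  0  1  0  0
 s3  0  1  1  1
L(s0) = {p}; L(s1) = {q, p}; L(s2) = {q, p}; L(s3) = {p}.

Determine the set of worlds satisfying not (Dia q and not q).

s1, s2

Let φ = not (Dia q and not q). Evaluate φ at each world:
  s0 (successors {s2, s3}): φ is false.
  s1 (successors {s0, s1, s2}): φ is true.
  s2 (successors {s1}): φ is true.
  s3 (successors {s1, s2, s3}): φ is false.
For instance, at s2:
  At s2: Dia q and not q is false, so not (Dia q and not q) is true.
    At s2: Dia q is true, not q is false, so Dia q and not q is false.
      At s2: Dia q requires q at some successor in {s1}.
        q holds at s1, so Dia q is true at s2.
Satisfying worlds: {s1, s2}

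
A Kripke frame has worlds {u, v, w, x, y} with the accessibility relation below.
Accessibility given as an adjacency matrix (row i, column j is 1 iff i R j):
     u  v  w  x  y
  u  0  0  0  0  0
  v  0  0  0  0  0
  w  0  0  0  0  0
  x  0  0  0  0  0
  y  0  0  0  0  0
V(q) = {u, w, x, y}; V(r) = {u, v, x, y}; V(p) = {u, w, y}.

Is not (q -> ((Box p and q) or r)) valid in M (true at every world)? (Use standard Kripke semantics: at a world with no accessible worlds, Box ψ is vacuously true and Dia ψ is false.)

No

Recall that Box ψ holds at a world iff ψ holds at every accessible world, and Dia ψ holds iff ψ holds at some accessible world.
Let φ = not (q -> ((Box p and q) or r)). Evaluate φ at each world:
  u (successors ∅): φ is false.
  v (successors ∅): φ is false.
  w (successors ∅): φ is false.
  x (successors ∅): φ is false.
  y (successors ∅): φ is false.
Detail at u (counterexample):
  At u: q -> ((Box p and q) or r) is true, so not (q -> ((Box p and q) or r)) is false.
    At u: q is true, (Box p and q) or r is true, so q -> ((Box p and q) or r) is true.
      At u: Box p and q is true, r is true, so (Box p and q) or r is true.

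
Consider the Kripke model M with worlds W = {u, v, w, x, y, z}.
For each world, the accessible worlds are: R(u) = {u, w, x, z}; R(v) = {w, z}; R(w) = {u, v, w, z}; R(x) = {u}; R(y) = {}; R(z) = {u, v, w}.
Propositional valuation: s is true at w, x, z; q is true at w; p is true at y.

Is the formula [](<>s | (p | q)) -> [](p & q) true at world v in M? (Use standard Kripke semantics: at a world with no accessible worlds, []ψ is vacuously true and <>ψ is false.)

At v: [](<>s | (p | q)) is true, [](p & q) is false, so [](<>s | (p | q)) -> [](p & q) is false.
  At v: [](<>s | (p | q)) requires <>s | (p | q) at every successor {w, z}.
      At w: <>s is true, p | q is true, so <>s | (p | q) is true.
      At z: <>s is true, p | q is false, so <>s | (p | q) is true.
  So [](<>s | (p | q)) is true at v.
  At v: [](p & q) requires p & q at every successor {w, z}.
    p & q fails at w, so [](p & q) is false at v.

No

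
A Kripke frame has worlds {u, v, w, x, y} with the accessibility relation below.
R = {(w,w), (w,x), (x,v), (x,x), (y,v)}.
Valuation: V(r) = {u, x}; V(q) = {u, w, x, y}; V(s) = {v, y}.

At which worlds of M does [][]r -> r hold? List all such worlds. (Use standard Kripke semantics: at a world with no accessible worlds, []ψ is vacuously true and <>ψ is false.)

u, w, x

Let φ = [][]r -> r. Evaluate φ at each world:
  u (successors ∅): φ is true.
  v (successors ∅): φ is false.
  w (successors {w, x}): φ is true.
  x (successors {v, x}): φ is true.
  y (successors {v}): φ is false.
For instance, at x:
  At x: [][]r is false, r is true, so [][]r -> r is true.
    At x: [][]r requires []r at every successor {v, x}.
      []r fails at x, so [][]r is false at x.
Satisfying worlds: {u, w, x}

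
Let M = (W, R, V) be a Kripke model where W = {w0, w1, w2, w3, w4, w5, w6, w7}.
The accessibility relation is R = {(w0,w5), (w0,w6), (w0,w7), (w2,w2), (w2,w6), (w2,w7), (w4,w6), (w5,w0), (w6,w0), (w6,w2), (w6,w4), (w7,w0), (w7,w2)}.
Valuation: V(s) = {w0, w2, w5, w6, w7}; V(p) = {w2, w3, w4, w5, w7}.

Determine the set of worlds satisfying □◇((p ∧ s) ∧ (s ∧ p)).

Let φ = □◇((p ∧ s) ∧ (s ∧ p)). Evaluate φ at each world:
  w0 (successors {w5, w6, w7}): φ is false.
  w1 (successors ∅): φ is true.
  w2 (successors {w2, w6, w7}): φ is true.
  w3 (successors ∅): φ is true.
  w4 (successors {w6}): φ is true.
  w5 (successors {w0}): φ is true.
  w6 (successors {w0, w2, w4}): φ is false.
  w7 (successors {w0, w2}): φ is true.
For instance, at w0:
  At w0: □◇((p ∧ s) ∧ (s ∧ p)) requires ◇((p ∧ s) ∧ (s ∧ p)) at every successor {w5, w6, w7}.
    ◇((p ∧ s) ∧ (s ∧ p)) fails at w5, so □◇((p ∧ s) ∧ (s ∧ p)) is false at w0.
      At w5: ◇((p ∧ s) ∧ (s ∧ p)) requires (p ∧ s) ∧ (s ∧ p) at some successor in {w0}.
        At w0: (p ∧ s) ∧ (s ∧ p) is false.
      So ◇((p ∧ s) ∧ (s ∧ p)) is false at w5.
Satisfying worlds: {w1, w2, w3, w4, w5, w7}

w1, w2, w3, w4, w5, w7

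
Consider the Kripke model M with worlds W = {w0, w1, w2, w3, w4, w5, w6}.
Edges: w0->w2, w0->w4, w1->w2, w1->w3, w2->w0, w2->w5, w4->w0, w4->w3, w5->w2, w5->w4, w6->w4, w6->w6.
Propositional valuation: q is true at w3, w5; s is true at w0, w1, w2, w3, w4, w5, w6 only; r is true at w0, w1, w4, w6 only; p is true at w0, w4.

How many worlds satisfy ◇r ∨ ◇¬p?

6

Let φ = ◇r ∨ ◇¬p. Evaluate φ at each world:
  w0 (successors {w2, w4}): φ is true.
  w1 (successors {w2, w3}): φ is true.
  w2 (successors {w0, w5}): φ is true.
  w3 (successors ∅): φ is false.
  w4 (successors {w0, w3}): φ is true.
  w5 (successors {w2, w4}): φ is true.
  w6 (successors {w4, w6}): φ is true.
For instance, at w6:
  At w6: ◇r is true, ◇¬p is true, so ◇r ∨ ◇¬p is true.
    At w6: ◇r requires r at some successor in {w4, w6}.
      r holds at w4, so ◇r is true at w6.
    At w6: ◇¬p requires ¬p at some successor in {w4, w6}.
      ¬p holds at w6, so ◇¬p is true at w6.
Satisfying worlds: {w0, w1, w2, w4, w5, w6}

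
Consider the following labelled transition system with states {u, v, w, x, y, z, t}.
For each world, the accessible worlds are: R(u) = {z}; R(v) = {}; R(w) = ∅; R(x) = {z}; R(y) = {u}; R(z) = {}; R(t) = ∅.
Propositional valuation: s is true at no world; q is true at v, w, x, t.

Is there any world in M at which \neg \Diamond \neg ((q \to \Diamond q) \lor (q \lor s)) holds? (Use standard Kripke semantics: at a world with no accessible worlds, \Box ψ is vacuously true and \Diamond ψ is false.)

Let φ = \neg \Diamond \neg ((q \to \Diamond q) \lor (q \lor s)). Evaluate φ at each world:
  u (successors {z}): φ is true.
  v (successors ∅): φ is true.
  w (successors ∅): φ is true.
  x (successors {z}): φ is true.
  y (successors {u}): φ is true.
  z (successors ∅): φ is true.
  t (successors ∅): φ is true.
Detail at u (witness):
  At u: \Diamond \neg ((q \to \Diamond q) \lor (q \lor s)) is false, so \neg \Diamond \neg ((q \to \Diamond q) \lor (q \lor s)) is true.
    At u: \Diamond \neg ((q \to \Diamond q) \lor (q \lor s)) requires \neg ((q \to \Diamond q) \lor (q \lor s)) at some successor in {z}.
      At z: \neg ((q \to \Diamond q) \lor (q \lor s)) is false.
    So \Diamond \neg ((q \to \Diamond q) \lor (q \lor s)) is false at u.

Yes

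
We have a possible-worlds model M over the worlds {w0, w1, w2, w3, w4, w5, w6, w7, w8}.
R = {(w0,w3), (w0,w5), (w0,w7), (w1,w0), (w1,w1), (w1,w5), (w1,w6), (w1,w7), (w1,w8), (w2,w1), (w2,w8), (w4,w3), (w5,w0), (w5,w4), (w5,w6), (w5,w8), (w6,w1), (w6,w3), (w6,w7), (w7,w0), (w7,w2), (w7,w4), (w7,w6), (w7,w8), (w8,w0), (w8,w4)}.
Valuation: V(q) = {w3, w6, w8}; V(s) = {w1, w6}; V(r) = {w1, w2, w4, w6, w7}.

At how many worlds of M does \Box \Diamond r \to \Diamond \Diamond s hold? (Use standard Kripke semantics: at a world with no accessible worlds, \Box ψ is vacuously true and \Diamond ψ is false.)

8

Recall that \Box ψ holds at a world iff ψ holds at every accessible world, and \Diamond ψ holds iff ψ holds at some accessible world.
Let φ = \Box \Diamond r \to \Diamond \Diamond s. Evaluate φ at each world:
  w0 (successors {w3, w5, w7}): φ is true.
  w1 (successors {w0, w1, w5, w6, w7, w8}): φ is true.
  w2 (successors {w1, w8}): φ is true.
  w3 (successors ∅): φ is false.
  w4 (successors {w3}): φ is true.
  w5 (successors {w0, w4, w6, w8}): φ is true.
  w6 (successors {w1, w3, w7}): φ is true.
  w7 (successors {w0, w2, w4, w6, w8}): φ is true.
  w8 (successors {w0, w4}): φ is true.
For instance, at w2:
  At w2: \Box \Diamond r is true, \Diamond \Diamond s is true, so \Box \Diamond r \to \Diamond \Diamond s is true.
    At w2: \Box \Diamond r requires \Diamond r at every successor {w1, w8}.
      At w1: \Diamond r is true.
      At w8: \Diamond r is true.
    So \Box \Diamond r is true at w2.
    At w2: \Diamond \Diamond s requires \Diamond s at some successor in {w1, w8}.
      \Diamond s holds at w1, so \Diamond \Diamond s is true at w2.
Satisfying worlds: {w0, w1, w2, w4, w5, w6, w7, w8}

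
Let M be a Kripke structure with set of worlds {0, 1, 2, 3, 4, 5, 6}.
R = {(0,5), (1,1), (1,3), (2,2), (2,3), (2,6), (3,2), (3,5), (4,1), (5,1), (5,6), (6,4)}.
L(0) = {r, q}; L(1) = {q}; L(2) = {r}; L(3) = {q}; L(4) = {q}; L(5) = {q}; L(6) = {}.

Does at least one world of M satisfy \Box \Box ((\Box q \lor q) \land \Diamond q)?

Yes

Let φ = \Box \Box ((\Box q \lor q) \land \Diamond q). Evaluate φ at each world:
  0 (successors {5}): φ is true.
  1 (successors {1, 3}): φ is false.
  2 (successors {2, 3, 6}): φ is false.
  3 (successors {2, 5}): φ is false.
  4 (successors {1}): φ is true.
  5 (successors {1, 6}): φ is true.
  6 (successors {4}): φ is true.
Detail at 0 (witness):
  At 0: \Box \Box ((\Box q \lor q) \land \Diamond q) requires \Box ((\Box q \lor q) \land \Diamond q) at every successor {5}.
      At 5: \Box ((\Box q \lor q) \land \Diamond q) requires (\Box q \lor q) \land \Diamond q at every successor {1, 6}.
        At 1: (\Box q \lor q) \land \Diamond q is true.
        At 6: (\Box q \lor q) \land \Diamond q is true.
      So \Box ((\Box q \lor q) \land \Diamond q) is true at 5.
  So \Box \Box ((\Box q \lor q) \land \Diamond q) is true at 0.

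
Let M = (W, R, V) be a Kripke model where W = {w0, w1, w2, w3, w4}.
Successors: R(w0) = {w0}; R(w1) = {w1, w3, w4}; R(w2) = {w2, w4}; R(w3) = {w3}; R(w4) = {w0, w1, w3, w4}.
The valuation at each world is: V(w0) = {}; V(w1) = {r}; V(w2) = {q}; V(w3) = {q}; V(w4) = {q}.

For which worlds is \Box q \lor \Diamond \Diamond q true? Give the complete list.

w1, w2, w3, w4

Let φ = \Box q \lor \Diamond \Diamond q. Evaluate φ at each world:
  w0 (successors {w0}): φ is false.
  w1 (successors {w1, w3, w4}): φ is true.
  w2 (successors {w2, w4}): φ is true.
  w3 (successors {w3}): φ is true.
  w4 (successors {w0, w1, w3, w4}): φ is true.
For instance, at w1:
  At w1: \Box q is false, \Diamond \Diamond q is true, so \Box q \lor \Diamond \Diamond q is true.
    At w1: \Box q requires q at every successor {w1, w3, w4}.
      q fails at w1, so \Box q is false at w1.
    At w1: \Diamond \Diamond q requires \Diamond q at some successor in {w1, w3, w4}.
      \Diamond q holds at w1, so \Diamond \Diamond q is true at w1.
Satisfying worlds: {w1, w2, w3, w4}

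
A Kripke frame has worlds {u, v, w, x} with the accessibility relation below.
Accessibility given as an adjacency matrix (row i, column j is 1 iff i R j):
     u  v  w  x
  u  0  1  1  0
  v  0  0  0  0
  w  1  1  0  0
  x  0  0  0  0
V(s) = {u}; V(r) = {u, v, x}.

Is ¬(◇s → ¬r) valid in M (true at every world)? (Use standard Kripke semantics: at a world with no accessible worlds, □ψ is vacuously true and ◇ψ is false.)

No

Recall that ◇ψ holds at a world iff ψ holds at some accessible world.
Let φ = ¬(◇s → ¬r). Evaluate φ at each world:
  u (successors {v, w}): φ is false.
  v (successors ∅): φ is false.
  w (successors {u, v}): φ is false.
  x (successors ∅): φ is false.
Detail at u (counterexample):
  At u: ◇s → ¬r is true, so ¬(◇s → ¬r) is false.
    At u: ◇s is false, ¬r is false, so ◇s → ¬r is true.
      At u: ◇s requires s at some successor in {v, w}.
        At v: s is false.
        At w: s is false.
      So ◇s is false at u.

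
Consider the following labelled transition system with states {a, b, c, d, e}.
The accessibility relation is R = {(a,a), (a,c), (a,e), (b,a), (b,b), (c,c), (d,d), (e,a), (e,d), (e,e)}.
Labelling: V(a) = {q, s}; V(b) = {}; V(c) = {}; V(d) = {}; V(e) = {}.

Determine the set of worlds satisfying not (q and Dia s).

Let φ = not (q and Dia s). Evaluate φ at each world:
  a (successors {a, c, e}): φ is false.
  b (successors {a, b}): φ is true.
  c (successors {c}): φ is true.
  d (successors {d}): φ is true.
  e (successors {a, d, e}): φ is true.
For instance, at b:
  At b: q and Dia s is false, so not (q and Dia s) is true.
    At b: q is false, Dia s is true, so q and Dia s is false.
      At b: Dia s requires s at some successor in {a, b}.
        s holds at a, so Dia s is true at b.
Satisfying worlds: {b, c, d, e}

b, c, d, e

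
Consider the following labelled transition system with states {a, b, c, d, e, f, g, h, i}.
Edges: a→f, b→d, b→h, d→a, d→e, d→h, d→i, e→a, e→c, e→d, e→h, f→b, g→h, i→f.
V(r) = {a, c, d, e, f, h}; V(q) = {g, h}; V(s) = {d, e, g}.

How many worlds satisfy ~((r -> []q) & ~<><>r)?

5

Let φ = ~((r -> []q) & ~<><>r). Evaluate φ at each world:
  a (successors {f}): φ is true.
  b (successors {d, h}): φ is true.
  c (successors ∅): φ is false.
  d (successors {a, e, h, i}): φ is true.
  e (successors {a, c, d, h}): φ is true.
  f (successors {b}): φ is true.
  g (successors {h}): φ is false.
  h (successors ∅): φ is false.
  i (successors {f}): φ is false.
For instance, at a:
  At a: (r -> []q) & ~<><>r is false, so ~((r -> []q) & ~<><>r) is true.
    At a: r -> []q is false, ~<><>r is true, so (r -> []q) & ~<><>r is false.
      At a: r is true, []q is false, so r -> []q is false.
      At a: <><>r is false, so ~<><>r is true.
Satisfying worlds: {a, b, d, e, f}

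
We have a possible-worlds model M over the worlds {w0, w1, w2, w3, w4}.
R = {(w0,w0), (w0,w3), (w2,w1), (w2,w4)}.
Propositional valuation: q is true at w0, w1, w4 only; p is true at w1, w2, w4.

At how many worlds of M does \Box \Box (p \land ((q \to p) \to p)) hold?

4

Recall that \Box ψ holds at a world iff ψ holds at every accessible world, and \Diamond ψ holds iff ψ holds at some accessible world.
Let φ = \Box \Box (p \land ((q \to p) \to p)). Evaluate φ at each world:
  w0 (successors {w0, w3}): φ is false.
  w1 (successors ∅): φ is true.
  w2 (successors {w1, w4}): φ is true.
  w3 (successors ∅): φ is true.
  w4 (successors ∅): φ is true.
For instance, at w0:
  At w0: \Box \Box (p \land ((q \to p) \to p)) requires \Box (p \land ((q \to p) \to p)) at every successor {w0, w3}.
    \Box (p \land ((q \to p) \to p)) fails at w0, so \Box \Box (p \land ((q \to p) \to p)) is false at w0.
      At w0: \Box (p \land ((q \to p) \to p)) requires p \land ((q \to p) \to p) at every successor {w0, w3}.
        p \land ((q \to p) \to p) fails at w0, so \Box (p \land ((q \to p) \to p)) is false at w0.
Satisfying worlds: {w1, w2, w3, w4}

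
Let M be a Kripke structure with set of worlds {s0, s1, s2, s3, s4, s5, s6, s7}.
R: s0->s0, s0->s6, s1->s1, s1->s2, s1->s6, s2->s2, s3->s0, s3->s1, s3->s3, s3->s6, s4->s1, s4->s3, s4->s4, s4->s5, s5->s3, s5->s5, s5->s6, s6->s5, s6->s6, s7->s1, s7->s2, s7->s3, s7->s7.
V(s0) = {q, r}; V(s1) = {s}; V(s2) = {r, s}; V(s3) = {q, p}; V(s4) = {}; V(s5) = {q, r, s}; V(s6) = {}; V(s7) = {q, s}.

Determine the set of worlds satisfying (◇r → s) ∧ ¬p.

Let φ = (◇r → s) ∧ ¬p. Evaluate φ at each world:
  s0 (successors {s0, s6}): φ is false.
  s1 (successors {s1, s2, s6}): φ is true.
  s2 (successors {s2}): φ is true.
  s3 (successors {s0, s1, s3, s6}): φ is false.
  s4 (successors {s1, s3, s4, s5}): φ is false.
  s5 (successors {s3, s5, s6}): φ is true.
  s6 (successors {s5, s6}): φ is false.
  s7 (successors {s1, s2, s3, s7}): φ is true.
For instance, at s5:
  At s5: ◇r → s is true, ¬p is true, so (◇r → s) ∧ ¬p is true.
    At s5: ◇r is true, s is true, so ◇r → s is true.
      At s5: ◇r requires r at some successor in {s3, s5, s6}.
        r holds at s5, so ◇r is true at s5.
Satisfying worlds: {s1, s2, s5, s7}

s1, s2, s5, s7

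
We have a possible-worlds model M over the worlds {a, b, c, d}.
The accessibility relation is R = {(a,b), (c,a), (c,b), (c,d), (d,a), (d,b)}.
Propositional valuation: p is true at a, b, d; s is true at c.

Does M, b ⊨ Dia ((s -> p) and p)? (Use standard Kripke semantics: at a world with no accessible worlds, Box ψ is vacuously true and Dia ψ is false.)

Recall that Dia ψ holds at a world iff ψ holds at some accessible world.
At b: no accessible worlds, so Dia ((s -> p) and p) is false.

No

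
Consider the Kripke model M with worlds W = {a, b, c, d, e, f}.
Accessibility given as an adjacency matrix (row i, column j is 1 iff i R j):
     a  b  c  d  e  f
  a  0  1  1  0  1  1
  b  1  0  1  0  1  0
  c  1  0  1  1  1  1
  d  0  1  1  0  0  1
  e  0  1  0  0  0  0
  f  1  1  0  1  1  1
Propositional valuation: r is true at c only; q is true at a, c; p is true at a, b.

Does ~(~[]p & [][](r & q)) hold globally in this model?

Yes

Recall that []ψ holds at a world iff ψ holds at every accessible world, and <>ψ holds iff ψ holds at some accessible world.
Let φ = ~(~[]p & [][](r & q)). Evaluate φ at each world:
  a (successors {b, c, e, f}): φ is true.
  b (successors {a, c, e}): φ is true.
  c (successors {a, c, d, e, f}): φ is true.
  d (successors {b, c, f}): φ is true.
  e (successors {b}): φ is true.
  f (successors {a, b, d, e, f}): φ is true.
For instance, at e:
  At e: ~[]p & [][](r & q) is false, so ~(~[]p & [][](r & q)) is true.
    At e: ~[]p is false, [][](r & q) is false, so ~[]p & [][](r & q) is false.
      At e: []p is true, so ~[]p is false.
      At e: [][](r & q) requires [](r & q) at every successor {b}.
        [](r & q) fails at b, so [][](r & q) is false at e.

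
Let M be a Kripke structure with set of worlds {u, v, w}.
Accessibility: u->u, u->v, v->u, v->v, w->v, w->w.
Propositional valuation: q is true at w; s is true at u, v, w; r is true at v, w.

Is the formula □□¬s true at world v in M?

No

At v: □□¬s requires □¬s at every successor {u, v}.
  □¬s fails at u, so □□¬s is false at v.
    At u: □¬s requires ¬s at every successor {u, v}.
      ¬s fails at u, so □¬s is false at u.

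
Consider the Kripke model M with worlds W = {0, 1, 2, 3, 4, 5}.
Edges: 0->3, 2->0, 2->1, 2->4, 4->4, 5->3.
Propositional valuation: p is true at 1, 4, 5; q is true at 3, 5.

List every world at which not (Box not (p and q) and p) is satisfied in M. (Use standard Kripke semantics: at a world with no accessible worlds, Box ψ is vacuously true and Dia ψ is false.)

Let φ = not (Box not (p and q) and p). Evaluate φ at each world:
  0 (successors {3}): φ is true.
  1 (successors ∅): φ is false.
  2 (successors {0, 1, 4}): φ is true.
  3 (successors ∅): φ is true.
  4 (successors {4}): φ is false.
  5 (successors {3}): φ is false.
For instance, at 5:
  At 5: Box not (p and q) and p is true, so not (Box not (p and q) and p) is false.
    At 5: Box not (p and q) is true, p is true, so Box not (p and q) and p is true.
      At 5: Box not (p and q) requires not (p and q) at every successor {3}.
        At 3: not (p and q) is true.
      So Box not (p and q) is true at 5.
Satisfying worlds: {0, 2, 3}

0, 2, 3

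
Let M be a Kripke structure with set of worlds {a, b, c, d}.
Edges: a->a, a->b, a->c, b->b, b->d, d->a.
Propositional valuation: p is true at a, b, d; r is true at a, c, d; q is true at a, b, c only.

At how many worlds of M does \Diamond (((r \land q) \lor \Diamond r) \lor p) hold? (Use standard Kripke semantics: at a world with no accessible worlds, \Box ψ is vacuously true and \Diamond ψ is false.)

3

Let φ = \Diamond (((r \land q) \lor \Diamond r) \lor p). Evaluate φ at each world:
  a (successors {a, b, c}): φ is true.
  b (successors {b, d}): φ is true.
  c (successors ∅): φ is false.
  d (successors {a}): φ is true.
For instance, at b:
  At b: \Diamond (((r \land q) \lor \Diamond r) \lor p) requires ((r \land q) \lor \Diamond r) \lor p at some successor in {b, d}.
    ((r \land q) \lor \Diamond r) \lor p holds at b, so \Diamond (((r \land q) \lor \Diamond r) \lor p) is true at b.
      At b: (r \land q) \lor \Diamond r is true, p is true, so ((r \land q) \lor \Diamond r) \lor p is true.
Satisfying worlds: {a, b, d}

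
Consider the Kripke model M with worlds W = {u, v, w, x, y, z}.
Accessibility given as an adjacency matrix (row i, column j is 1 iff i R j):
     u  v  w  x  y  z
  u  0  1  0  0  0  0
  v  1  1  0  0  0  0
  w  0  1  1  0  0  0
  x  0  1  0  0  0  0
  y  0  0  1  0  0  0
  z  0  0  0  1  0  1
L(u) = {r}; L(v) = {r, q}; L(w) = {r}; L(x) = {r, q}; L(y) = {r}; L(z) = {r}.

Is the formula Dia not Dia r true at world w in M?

At w: Dia not Dia r requires not Dia r at some successor in {v, w}.
  At v: not Dia r is false.
  At w: not Dia r is false.
So Dia not Dia r is false at w.

No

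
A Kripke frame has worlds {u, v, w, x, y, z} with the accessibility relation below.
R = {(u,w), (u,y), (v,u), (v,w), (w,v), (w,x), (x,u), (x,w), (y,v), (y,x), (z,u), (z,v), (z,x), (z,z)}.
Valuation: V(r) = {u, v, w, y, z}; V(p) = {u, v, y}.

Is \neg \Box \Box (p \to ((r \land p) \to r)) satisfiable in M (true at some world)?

Let φ = \neg \Box \Box (p \to ((r \land p) \to r)). Evaluate φ at each world:
  u (successors {w, y}): φ is false.
  v (successors {u, w}): φ is false.
  w (successors {v, x}): φ is false.
  x (successors {u, w}): φ is false.
  y (successors {v, x}): φ is false.
  z (successors {u, v, x, z}): φ is false.
For instance, at y:
  At y: \Box \Box (p \to ((r \land p) \to r)) is true, so \neg \Box \Box (p \to ((r \land p) \to r)) is false.
    At y: \Box \Box (p \to ((r \land p) \to r)) requires \Box (p \to ((r \land p) \to r)) at every successor {v, x}.
      At v: \Box (p \to ((r \land p) \to r)) is true.
      At x: \Box (p \to ((r \land p) \to r)) is true.
    So \Box \Box (p \to ((r \land p) \to r)) is true at y.

No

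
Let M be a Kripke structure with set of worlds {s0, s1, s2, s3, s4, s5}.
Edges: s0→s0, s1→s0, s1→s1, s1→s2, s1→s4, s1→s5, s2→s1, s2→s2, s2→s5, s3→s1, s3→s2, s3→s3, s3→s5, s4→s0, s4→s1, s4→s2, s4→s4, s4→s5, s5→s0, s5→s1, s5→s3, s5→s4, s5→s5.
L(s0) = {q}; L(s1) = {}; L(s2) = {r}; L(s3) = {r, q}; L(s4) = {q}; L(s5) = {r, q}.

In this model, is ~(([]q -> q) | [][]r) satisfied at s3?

Recall that []ψ holds at a world iff ψ holds at every accessible world, and <>ψ holds iff ψ holds at some accessible world.
At s3: ([]q -> q) | [][]r is true, so ~(([]q -> q) | [][]r) is false.
  At s3: []q -> q is true, [][]r is false, so ([]q -> q) | [][]r is true.
    At s3: []q is false, q is true, so []q -> q is true.
      At s3: []q requires q at every successor {s1, s2, s3, s5}.
        q fails at s1, so []q is false at s3.
    At s3: [][]r requires []r at every successor {s1, s2, s3, s5}.
      []r fails at s1, so [][]r is false at s3.

No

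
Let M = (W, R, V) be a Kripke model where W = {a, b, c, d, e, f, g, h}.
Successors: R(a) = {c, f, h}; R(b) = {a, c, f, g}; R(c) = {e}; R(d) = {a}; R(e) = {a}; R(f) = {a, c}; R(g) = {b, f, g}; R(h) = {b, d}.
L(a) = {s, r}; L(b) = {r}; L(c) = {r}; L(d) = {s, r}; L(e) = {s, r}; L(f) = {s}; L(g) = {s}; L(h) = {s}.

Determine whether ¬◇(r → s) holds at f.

At f: ◇(r → s) is true, so ¬◇(r → s) is false.
  At f: ◇(r → s) requires r → s at some successor in {a, c}.
    r → s holds at a, so ◇(r → s) is true at f.

No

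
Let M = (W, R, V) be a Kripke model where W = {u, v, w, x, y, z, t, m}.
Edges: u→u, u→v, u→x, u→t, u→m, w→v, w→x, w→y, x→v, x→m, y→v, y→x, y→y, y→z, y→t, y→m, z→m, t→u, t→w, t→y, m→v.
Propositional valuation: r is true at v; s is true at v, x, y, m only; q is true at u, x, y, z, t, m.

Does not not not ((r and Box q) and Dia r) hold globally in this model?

Let φ = not not not ((r and Box q) and Dia r). Evaluate φ at each world:
  u (successors {u, v, x, t, m}): φ is true.
  v (successors ∅): φ is true.
  w (successors {v, x, y}): φ is true.
  x (successors {v, m}): φ is true.
  y (successors {v, x, y, z, t, m}): φ is true.
  z (successors {m}): φ is true.
  t (successors {u, w, y}): φ is true.
  m (successors {v}): φ is true.
For instance, at x:
  At x: not not ((r and Box q) and Dia r) is false, so not not not ((r and Box q) and Dia r) is true.
    At x: not ((r and Box q) and Dia r) is true, so not not ((r and Box q) and Dia r) is false.
      At x: (r and Box q) and Dia r is false, so not ((r and Box q) and Dia r) is true.

Yes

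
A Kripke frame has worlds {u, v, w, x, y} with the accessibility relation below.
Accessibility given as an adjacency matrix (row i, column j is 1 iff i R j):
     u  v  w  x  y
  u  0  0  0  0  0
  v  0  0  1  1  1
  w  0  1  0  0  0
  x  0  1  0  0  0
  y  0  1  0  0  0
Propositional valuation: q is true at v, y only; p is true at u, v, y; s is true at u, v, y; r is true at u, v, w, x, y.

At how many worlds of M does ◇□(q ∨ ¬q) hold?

Let φ = ◇□(q ∨ ¬q). Evaluate φ at each world:
  u (successors ∅): φ is false.
  v (successors {w, x, y}): φ is true.
  w (successors {v}): φ is true.
  x (successors {v}): φ is true.
  y (successors {v}): φ is true.
For instance, at w:
  At w: ◇□(q ∨ ¬q) requires □(q ∨ ¬q) at some successor in {v}.
    □(q ∨ ¬q) holds at v, so ◇□(q ∨ ¬q) is true at w.
      At v: □(q ∨ ¬q) requires q ∨ ¬q at every successor {w, x, y}.
        At w: q ∨ ¬q is true.
        At x: q ∨ ¬q is true.
        At y: q ∨ ¬q is true.
      So □(q ∨ ¬q) is true at v.
Satisfying worlds: {v, w, x, y}

4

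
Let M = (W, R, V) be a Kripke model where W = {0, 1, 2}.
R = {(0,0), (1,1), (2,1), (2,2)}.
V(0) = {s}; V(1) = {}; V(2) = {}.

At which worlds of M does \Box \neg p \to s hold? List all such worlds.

0

Let φ = \Box \neg p \to s. Evaluate φ at each world:
  0 (successors {0}): φ is true.
  1 (successors {1}): φ is false.
  2 (successors {1, 2}): φ is false.
For instance, at 0:
  At 0: \Box \neg p is true, s is true, so \Box \neg p \to s is true.
    At 0: \Box \neg p requires \neg p at every successor {0}.
      At 0: \neg p is true.
    So \Box \neg p is true at 0.
Satisfying worlds: {0}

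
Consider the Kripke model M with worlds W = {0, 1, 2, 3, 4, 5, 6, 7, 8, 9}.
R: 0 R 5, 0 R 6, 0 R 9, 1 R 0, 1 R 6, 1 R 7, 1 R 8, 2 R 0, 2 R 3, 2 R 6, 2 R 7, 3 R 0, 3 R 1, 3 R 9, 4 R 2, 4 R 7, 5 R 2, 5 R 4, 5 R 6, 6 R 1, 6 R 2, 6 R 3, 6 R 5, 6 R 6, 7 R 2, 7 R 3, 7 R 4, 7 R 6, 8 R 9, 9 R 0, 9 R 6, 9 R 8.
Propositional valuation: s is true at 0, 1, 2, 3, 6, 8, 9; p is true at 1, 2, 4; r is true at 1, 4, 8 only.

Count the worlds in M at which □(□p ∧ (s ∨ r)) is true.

0

Let φ = □(□p ∧ (s ∨ r)). Evaluate φ at each world:
  0 (successors {5, 6, 9}): φ is false.
  1 (successors {0, 6, 7, 8}): φ is false.
  2 (successors {0, 3, 6, 7}): φ is false.
  3 (successors {0, 1, 9}): φ is false.
  4 (successors {2, 7}): φ is false.
  5 (successors {2, 4, 6}): φ is false.
  6 (successors {1, 2, 3, 5, 6}): φ is false.
  7 (successors {2, 3, 4, 6}): φ is false.
  8 (successors {9}): φ is false.
  9 (successors {0, 6, 8}): φ is false.
For instance, at 1:
  At 1: □(□p ∧ (s ∨ r)) requires □p ∧ (s ∨ r) at every successor {0, 6, 7, 8}.
    □p ∧ (s ∨ r) fails at 0, so □(□p ∧ (s ∨ r)) is false at 1.
      At 0: □p is false, s ∨ r is true, so □p ∧ (s ∨ r) is false.
Satisfying worlds: none.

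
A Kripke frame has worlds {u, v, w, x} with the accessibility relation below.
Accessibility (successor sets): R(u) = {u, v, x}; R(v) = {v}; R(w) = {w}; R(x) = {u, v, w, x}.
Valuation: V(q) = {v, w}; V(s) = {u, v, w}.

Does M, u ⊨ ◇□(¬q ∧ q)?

Recall that □ψ holds at a world iff ψ holds at every accessible world, and ◇ψ holds iff ψ holds at some accessible world.
At u: ◇□(¬q ∧ q) requires □(¬q ∧ q) at some successor in {u, v, x}.
  At u: □(¬q ∧ q) is false.
  At v: □(¬q ∧ q) is false.
  At x: □(¬q ∧ q) is false.
So ◇□(¬q ∧ q) is false at u.

No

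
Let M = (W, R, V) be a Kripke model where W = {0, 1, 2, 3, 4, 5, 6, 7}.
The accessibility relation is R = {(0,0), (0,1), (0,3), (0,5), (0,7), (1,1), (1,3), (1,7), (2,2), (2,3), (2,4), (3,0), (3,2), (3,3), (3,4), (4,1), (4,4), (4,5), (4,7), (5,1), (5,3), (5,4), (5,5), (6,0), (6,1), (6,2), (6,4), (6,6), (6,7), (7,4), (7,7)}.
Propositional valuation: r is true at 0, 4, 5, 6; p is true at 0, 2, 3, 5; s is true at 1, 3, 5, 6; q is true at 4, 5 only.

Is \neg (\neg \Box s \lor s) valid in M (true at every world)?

No

Let φ = \neg (\neg \Box s \lor s). Evaluate φ at each world:
  0 (successors {0, 1, 3, 5, 7}): φ is false.
  1 (successors {1, 3, 7}): φ is false.
  2 (successors {2, 3, 4}): φ is false.
  3 (successors {0, 2, 3, 4}): φ is false.
  4 (successors {1, 4, 5, 7}): φ is false.
  5 (successors {1, 3, 4, 5}): φ is false.
  6 (successors {0, 1, 2, 4, 6, 7}): φ is false.
  7 (successors {4, 7}): φ is false.
Detail at 0 (counterexample):
  At 0: \neg \Box s \lor s is true, so \neg (\neg \Box s \lor s) is false.
    At 0: \neg \Box s is true, s is false, so \neg \Box s \lor s is true.
      At 0: \Box s is false, so \neg \Box s is true.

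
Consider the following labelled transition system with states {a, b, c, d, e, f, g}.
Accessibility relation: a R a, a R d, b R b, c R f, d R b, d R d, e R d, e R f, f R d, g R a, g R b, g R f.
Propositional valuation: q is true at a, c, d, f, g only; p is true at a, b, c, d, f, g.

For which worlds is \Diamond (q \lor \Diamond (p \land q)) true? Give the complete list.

Recall that \Diamond ψ holds at a world iff ψ holds at some accessible world.
Let φ = \Diamond (q \lor \Diamond (p \land q)). Evaluate φ at each world:
  a (successors {a, d}): φ is true.
  b (successors {b}): φ is false.
  c (successors {f}): φ is true.
  d (successors {b, d}): φ is true.
  e (successors {d, f}): φ is true.
  f (successors {d}): φ is true.
  g (successors {a, b, f}): φ is true.
For instance, at f:
  At f: \Diamond (q \lor \Diamond (p \land q)) requires q \lor \Diamond (p \land q) at some successor in {d}.
    q \lor \Diamond (p \land q) holds at d, so \Diamond (q \lor \Diamond (p \land q)) is true at f.
      At d: q is true, \Diamond (p \land q) is true, so q \lor \Diamond (p \land q) is true.
Satisfying worlds: {a, c, d, e, f, g}

a, c, d, e, f, g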